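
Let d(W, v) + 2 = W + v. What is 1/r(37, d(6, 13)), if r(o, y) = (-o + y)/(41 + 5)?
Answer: -23/10 ≈ -2.3000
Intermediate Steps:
d(W, v) = -2 + W + v (d(W, v) = -2 + (W + v) = -2 + W + v)
r(o, y) = -o/46 + y/46 (r(o, y) = (y - o)/46 = (y - o)*(1/46) = -o/46 + y/46)
1/r(37, d(6, 13)) = 1/(-1/46*37 + (-2 + 6 + 13)/46) = 1/(-37/46 + (1/46)*17) = 1/(-37/46 + 17/46) = 1/(-10/23) = -23/10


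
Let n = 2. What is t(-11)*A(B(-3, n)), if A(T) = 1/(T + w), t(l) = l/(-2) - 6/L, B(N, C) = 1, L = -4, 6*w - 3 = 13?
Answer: 21/11 ≈ 1.9091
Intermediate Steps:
w = 8/3 (w = ½ + (⅙)*13 = ½ + 13/6 = 8/3 ≈ 2.6667)
t(l) = 3/2 - l/2 (t(l) = l/(-2) - 6/(-4) = l*(-½) - 6*(-¼) = -l/2 + 3/2 = 3/2 - l/2)
A(T) = 1/(8/3 + T) (A(T) = 1/(T + 8/3) = 1/(8/3 + T))
t(-11)*A(B(-3, n)) = (3/2 - ½*(-11))*(3/(8 + 3*1)) = (3/2 + 11/2)*(3/(8 + 3)) = 7*(3/11) = 21/11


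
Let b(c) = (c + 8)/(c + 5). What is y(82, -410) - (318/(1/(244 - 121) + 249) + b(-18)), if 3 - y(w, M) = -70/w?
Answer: 1134795/627874 ≈ 1.8074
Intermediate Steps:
y(w, M) = 3 + 70/w (y(w, M) = 3 - (-70)/w = 3 + 70/w)
b(c) = (8 + c)/(5 + c)
y(82, -410) - (318/(1/(244 - 121) + 249) + b(-18)) = (3 + 70/82) - (318/(1/(244 - 121) + 249) + (8 - 18)/(5 - 18)) = (3 + 70*(1/82)) - (318/(1/123 + 249) - 10/(-13)) = (3 + 35/41) - (318/(1/123 + 249) - 1/13*(-10)) = 158/41 - (318/(30628/123) + 10/13) = 158/41 - ((123/30628)*318 + 10/13) = 158/41 - (19557/15314 + 10/13) = 158/41 - 1*31337/15314 = 158/41 - 31337/15314 = 1134795/627874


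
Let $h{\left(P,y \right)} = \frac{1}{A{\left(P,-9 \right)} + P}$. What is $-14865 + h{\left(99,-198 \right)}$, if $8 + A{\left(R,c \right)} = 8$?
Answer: $- \frac{1471634}{99} \approx -14865.0$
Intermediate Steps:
$A{\left(R,c \right)} = 0$ ($A{\left(R,c \right)} = -8 + 8 = 0$)
$h{\left(P,y \right)} = \frac{1}{P}$ ($h{\left(P,y \right)} = \frac{1}{0 + P} = \frac{1}{P}$)
$-14865 + h{\left(99,-198 \right)} = -14865 + \frac{1}{99} = - \frac{1471634}{99}$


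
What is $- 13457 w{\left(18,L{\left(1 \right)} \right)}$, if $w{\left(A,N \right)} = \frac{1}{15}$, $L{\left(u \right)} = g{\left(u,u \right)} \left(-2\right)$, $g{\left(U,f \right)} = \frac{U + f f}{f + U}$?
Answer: $- \frac{13457}{15} \approx -897.13$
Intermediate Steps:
$g{\left(U,f \right)} = \frac{U + f^{2}}{U + f}$
$L{\left(u \right)} = - \frac{u + u^{2}}{u}$ ($L{\left(u \right)} = \frac{u + u^{2}}{u + u} \left(-2\right) = \frac{u + u^{2}}{2 u} \left(-2\right) = - \frac{u + u^{2}}{u}$)
$w{\left(A,N \right)} = \frac{1}{15}$
$- 13457 w{\left(18,L{\left(1 \right)} \right)} = \left(-13457\right) \frac{1}{15} = - \frac{13457}{15}$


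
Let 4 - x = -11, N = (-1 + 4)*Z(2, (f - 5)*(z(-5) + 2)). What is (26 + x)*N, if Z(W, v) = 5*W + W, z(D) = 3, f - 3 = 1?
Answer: 1476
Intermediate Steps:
f = 4 (f = 3 + 1 = 4)
Z(W, v) = 6*W
N = 36 (N = (-1 + 4)*(6*2) = 3*12 = 36)
x = 15 (x = 4 - 1*(-11) = 4 + 11 = 15)
(26 + x)*N = (26 + 15)*36 = 41*36 = 1476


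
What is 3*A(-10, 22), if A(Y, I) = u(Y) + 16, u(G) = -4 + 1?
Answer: 39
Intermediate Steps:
u(G) = -3
A(Y, I) = 13 (A(Y, I) = -3 + 16 = 13)
3*A(-10, 22) = 3*13 = 39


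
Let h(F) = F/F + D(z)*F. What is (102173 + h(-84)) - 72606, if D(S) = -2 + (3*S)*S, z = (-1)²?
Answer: 29484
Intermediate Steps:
z = 1
D(S) = -2 + 3*S²
h(F) = 1 + F (h(F) = F/F + (-2 + 3*1²)*F = 1 + (-2 + 3*1)*F = 1 + (-2 + 3)*F = 1 + 1*F = 1 + F)
(102173 + h(-84)) - 72606 = (102173 + (1 - 84)) - 72606 = (102173 - 83) - 72606 = 102090 - 72606 = 29484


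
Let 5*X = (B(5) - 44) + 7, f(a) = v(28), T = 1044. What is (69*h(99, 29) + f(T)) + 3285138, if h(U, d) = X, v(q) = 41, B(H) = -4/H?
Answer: 82116434/25 ≈ 3.2847e+6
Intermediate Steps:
f(a) = 41
X = -189/25 (X = ((-4/5 - 44) + 7)/5 = ((-4*⅕ - 44) + 7)/5 = ((-⅘ - 44) + 7)/5 = (-224/5 + 7)/5 = (⅕)*(-189/5) = -189/25 ≈ -7.5600)
h(U, d) = -189/25
(69*h(99, 29) + f(T)) + 3285138 = (69*(-189/25) + 41) + 3285138 = (-13041/25 + 41) + 3285138 = -12016/25 + 3285138 = 82116434/25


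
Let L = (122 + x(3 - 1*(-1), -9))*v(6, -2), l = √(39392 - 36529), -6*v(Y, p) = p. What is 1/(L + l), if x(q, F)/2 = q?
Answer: -390/8867 + 9*√2863/8867 ≈ 0.010326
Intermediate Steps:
v(Y, p) = -p/6
x(q, F) = 2*q
l = √2863 ≈ 53.507
L = 130/3 (L = (122 + 2*(3 - 1*(-1)))*(-⅙*(-2)) = (122 + 2*(3 + 1))*(⅓) = (122 + 2*4)*(⅓) = (122 + 8)*(⅓) = 130*(⅓) = 130/3 ≈ 43.333)
1/(L + l) = 1/(130/3 + √2863)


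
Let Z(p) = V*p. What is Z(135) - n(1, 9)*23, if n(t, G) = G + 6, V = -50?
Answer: -7095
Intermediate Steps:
n(t, G) = 6 + G
Z(p) = -50*p
Z(135) - n(1, 9)*23 = -50*135 - (6 + 9)*23 = -6750 - 15*23 = -6750 - 1*345 = -6750 - 345 = -7095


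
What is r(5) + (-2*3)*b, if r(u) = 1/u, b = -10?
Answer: 301/5 ≈ 60.200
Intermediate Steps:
r(5) + (-2*3)*b = 1/5 - 2*3*(-10) = ⅕ - 6*(-10) = ⅕ + 60 = 301/5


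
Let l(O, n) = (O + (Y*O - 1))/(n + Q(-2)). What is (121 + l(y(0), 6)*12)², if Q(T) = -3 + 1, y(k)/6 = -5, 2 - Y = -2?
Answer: 110224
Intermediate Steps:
Y = 4 (Y = 2 - 1*(-2) = 2 + 2 = 4)
y(k) = -30 (y(k) = 6*(-5) = -30)
Q(T) = -2
l(O, n) = (-1 + 5*O)/(-2 + n) (l(O, n) = (O + (4*O - 1))/(n - 2) = (O + (-1 + 4*O))/(-2 + n) = (-1 + 5*O)/(-2 + n))
(121 + l(y(0), 6)*12)² = (121 + ((-1 + 5*(-30))/(-2 + 6))*12)² = (121 + ((-1 - 150)/4)*12)² = (121 + ((¼)*(-151))*12)² = (121 - 151/4*12)² = (121 - 453)² = (-332)² = 110224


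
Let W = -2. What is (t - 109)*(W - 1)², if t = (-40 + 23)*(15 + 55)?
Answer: -11691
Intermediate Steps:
t = -1190 (t = -17*70 = -1190)
(t - 109)*(W - 1)² = (-1190 - 109)*(-2 - 1)² = -1299*(-3)² = -1299*9 = -11691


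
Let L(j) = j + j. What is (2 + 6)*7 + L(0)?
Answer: 56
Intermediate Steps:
L(j) = 2*j
(2 + 6)*7 + L(0) = (2 + 6)*7 + 2*0 = 8*7 + 0 = 56 + 0 = 56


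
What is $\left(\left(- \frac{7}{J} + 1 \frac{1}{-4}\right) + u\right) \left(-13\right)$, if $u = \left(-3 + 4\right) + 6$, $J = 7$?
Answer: $- \frac{299}{4} \approx -74.75$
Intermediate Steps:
$u = 7$ ($u = 1 + 6 = 7$)
$\left(\left(- \frac{7}{J} + 1 \frac{1}{-4}\right) + u\right) \left(-13\right) = \left(\left(- \frac{7}{7} + 1 \frac{1}{-4}\right) + 7\right) \left(-13\right) = \left(\left(\left(-7\right) \frac{1}{7} + 1 \left(- \frac{1}{4}\right)\right) + 7\right) \left(-13\right) = \left(\left(-1 - \frac{1}{4}\right) + 7\right) \left(-13\right) = \left(- \frac{5}{4} + 7\right) \left(-13\right) = \frac{23}{4} \left(-13\right) = - \frac{299}{4}$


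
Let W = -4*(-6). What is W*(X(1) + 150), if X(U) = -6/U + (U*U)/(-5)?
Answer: 17256/5 ≈ 3451.2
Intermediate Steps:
W = 24
X(U) = -6/U - U²/5 (X(U) = -6/U + U²*(-⅕) = -6/U - U²/5)
W*(X(1) + 150) = 24*((⅕)*(-30 - 1*1³)/1 + 150) = 24*((⅕)*1*(-30 - 1*1) + 150) = 24*((⅕)*1*(-30 - 1) + 150) = 24*((⅕)*1*(-31) + 150) = 24*(-31/5 + 150) = 24*(719/5) = 17256/5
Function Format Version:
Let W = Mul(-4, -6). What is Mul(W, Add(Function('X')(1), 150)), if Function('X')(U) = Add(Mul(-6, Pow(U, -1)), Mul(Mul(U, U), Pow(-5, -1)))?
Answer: Rational(17256, 5) ≈ 3451.2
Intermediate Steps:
W = 24
Function('X')(U) = Add(Mul(-6, Pow(U, -1)), Mul(Rational(-1, 5), Pow(U, 2))) (Function('X')(U) = Add(Mul(-6, Pow(U, -1)), Mul(Pow(U, 2), Rational(-1, 5))) = Add(Mul(-6, Pow(U, -1)), Mul(Rational(-1, 5), Pow(U, 2))))
Mul(W, Add(Function('X')(1), 150)) = Mul(24, Add(Mul(Rational(1, 5), Pow(1, -1), Add(-30, Mul(-1, Pow(1, 3)))), 150)) = Mul(24, Add(Mul(Rational(1, 5), 1, Add(-30, Mul(-1, 1))), 150)) = Mul(24, Add(Mul(Rational(1, 5), 1, Add(-30, -1)), 150)) = Mul(24, Add(Mul(Rational(1, 5), 1, -31), 150)) = Mul(24, Add(Rational(-31, 5), 150)) = Mul(24, Rational(719, 5)) = Rational(17256, 5)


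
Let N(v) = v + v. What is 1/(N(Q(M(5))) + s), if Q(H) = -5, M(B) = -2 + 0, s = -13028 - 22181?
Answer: -1/35219 ≈ -2.8394e-5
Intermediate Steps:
s = -35209
M(B) = -2
N(v) = 2*v
1/(N(Q(M(5))) + s) = 1/(2*(-5) - 35209) = 1/(-10 - 35209) = 1/(-35219) = -1/35219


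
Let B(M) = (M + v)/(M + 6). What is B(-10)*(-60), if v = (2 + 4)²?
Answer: 390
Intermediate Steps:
v = 36 (v = 6² = 36)
B(M) = (36 + M)/(6 + M) (B(M) = (M + 36)/(M + 6) = (36 + M)/(6 + M))
B(-10)*(-60) = ((36 - 10)/(6 - 10))*(-60) = (26/(-4))*(-60) = -¼*26*(-60) = -13/2*(-60) = 390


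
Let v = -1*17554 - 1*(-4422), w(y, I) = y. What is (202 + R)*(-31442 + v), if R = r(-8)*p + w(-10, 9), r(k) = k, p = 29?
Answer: 1782960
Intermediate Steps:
v = -13132 (v = -17554 + 4422 = -13132)
R = -242 (R = -8*29 - 10 = -232 - 10 = -242)
(202 + R)*(-31442 + v) = (202 - 242)*(-31442 - 13132) = -40*(-44574) = 1782960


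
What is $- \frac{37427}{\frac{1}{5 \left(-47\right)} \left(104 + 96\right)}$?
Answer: $\frac{1759069}{40} \approx 43977.0$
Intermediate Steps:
$- \frac{37427}{\frac{1}{5 \left(-47\right)} \left(104 + 96\right)} = - \frac{37427}{\frac{1}{-235} \cdot 200} = - \frac{37427}{\left(- \frac{1}{235}\right) 200} = - \frac{37427}{- \frac{40}{47}} = \left(-37427\right) \left(- \frac{47}{40}\right) = \frac{1759069}{40}$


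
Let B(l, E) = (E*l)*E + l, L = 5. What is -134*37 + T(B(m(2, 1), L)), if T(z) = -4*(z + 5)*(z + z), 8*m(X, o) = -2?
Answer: -5036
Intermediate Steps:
m(X, o) = -¼ (m(X, o) = (⅛)*(-2) = -¼)
B(l, E) = l + l*E² (B(l, E) = l*E² + l = l + l*E²)
T(z) = -8*z*(5 + z) (T(z) = -4*(5 + z)*2*z = -8*z*(5 + z))
-134*37 + T(B(m(2, 1), L)) = -134*37 - 8*(-(1 + 5²)/4)*(5 - (1 + 5²)/4) = -4958 - 8*(-(1 + 25)/4)*(5 - (1 + 25)/4) = -4958 - 8*(-¼*26)*(5 - ¼*26) = -4958 - 8*(-13/2)*(5 - 13/2) = -4958 - 8*(-13/2)*(-3/2) = -4958 - 78 = -5036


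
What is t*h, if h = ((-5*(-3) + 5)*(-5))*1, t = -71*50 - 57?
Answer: 360700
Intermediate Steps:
t = -3607 (t = -3550 - 57 = -3607)
h = -100 (h = ((15 + 5)*(-5))*1 = (20*(-5))*1 = -100*1 = -100)
t*h = -3607*(-100) = 360700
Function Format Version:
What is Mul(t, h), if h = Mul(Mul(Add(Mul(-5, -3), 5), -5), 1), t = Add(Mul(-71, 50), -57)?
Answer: 360700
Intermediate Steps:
t = -3607 (t = Add(-3550, -57) = -3607)
h = -100 (h = Mul(Mul(Add(15, 5), -5), 1) = Mul(Mul(20, -5), 1) = Mul(-100, 1) = -100)
Mul(t, h) = Mul(-3607, -100) = 360700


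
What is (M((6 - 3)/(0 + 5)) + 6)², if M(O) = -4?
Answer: 4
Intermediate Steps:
(M((6 - 3)/(0 + 5)) + 6)² = (-4 + 6)² = 2² = 4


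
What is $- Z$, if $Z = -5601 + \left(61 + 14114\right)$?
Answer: $-8574$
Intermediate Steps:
$Z = 8574$ ($Z = -5601 + 14175 = 8574$)
$- Z = \left(-1\right) 8574 = -8574$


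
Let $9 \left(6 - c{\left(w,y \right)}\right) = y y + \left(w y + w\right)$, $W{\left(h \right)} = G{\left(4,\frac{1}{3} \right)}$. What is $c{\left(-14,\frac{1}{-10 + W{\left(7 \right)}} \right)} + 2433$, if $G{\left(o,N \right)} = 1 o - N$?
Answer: $\frac{7928558}{3249} \approx 2440.3$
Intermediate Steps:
$G{\left(o,N \right)} = o - N$
$W{\left(h \right)} = \frac{11}{3}$ ($W{\left(h \right)} = 4 - \frac{1}{3} = \frac{11}{3}$)
$c{\left(w,y \right)} = 6 - \frac{w}{9} - \frac{y^{2}}{9} - \frac{w y}{9}$ ($c{\left(w,y \right)} = 6 - \frac{y y + \left(w y + w\right)}{9} = 6 - \frac{y^{2} + \left(w + w y\right)}{9} = 6 - \frac{w + y^{2} + w y}{9} = 6 - \left(\frac{w}{9} + \frac{y^{2}}{9} + \frac{w y}{9}\right) = 6 - \frac{w}{9} - \frac{y^{2}}{9} - \frac{w y}{9}$)
$c{\left(-14,\frac{1}{-10 + W{\left(7 \right)}} \right)} + 2433 = \left(6 - - \frac{14}{9} - \frac{\left(\frac{1}{-10 + \frac{11}{3}}\right)^{2}}{9} - - \frac{14}{9 \left(-10 + \frac{11}{3}\right)}\right) + 2433 = \left(6 + \frac{14}{9} - \frac{\left(\frac{1}{- \frac{19}{3}}\right)^{2}}{9} - - \frac{14}{9 \left(- \frac{19}{3}\right)}\right) + 2433 = \left(6 + \frac{14}{9} - \frac{\left(- \frac{3}{19}\right)^{2}}{9} - \left(- \frac{14}{9}\right) \left(- \frac{3}{19}\right)\right) + 2433 = \left(6 + \frac{14}{9} - \frac{1}{361} - \frac{14}{57}\right) + 2433 = \frac{23741}{3249} + 2433 = \frac{7928558}{3249}$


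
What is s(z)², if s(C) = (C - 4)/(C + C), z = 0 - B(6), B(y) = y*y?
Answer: 25/81 ≈ 0.30864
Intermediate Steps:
B(y) = y²
z = -36 (z = 0 - 1*6² = 0 - 1*36 = 0 - 36 = -36)
s(C) = (-4 + C)/(2*C) (s(C) = (-4 + C)/((2*C)) = (-4 + C)*(1/(2*C)) = (-4 + C)/(2*C))
s(z)² = ((½)*(-4 - 36)/(-36))² = ((½)*(-1/36)*(-40))² = (5/9)² = 25/81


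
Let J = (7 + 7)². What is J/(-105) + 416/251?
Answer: -788/3765 ≈ -0.20930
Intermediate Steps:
J = 196 (J = 14² = 196)
J/(-105) + 416/251 = 196/(-105) + 416/251 = 196*(-1/105) + 416*(1/251) = -28/15 + 416/251 = -788/3765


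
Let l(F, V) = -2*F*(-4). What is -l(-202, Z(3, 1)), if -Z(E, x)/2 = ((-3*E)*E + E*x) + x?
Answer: 1616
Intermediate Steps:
Z(E, x) = -2*x + 6*E**2 - 2*E*x (Z(E, x) = -2*(((-3*E)*E + E*x) + x) = -2*((-3*E**2 + E*x) + x) = -2*(x - 3*E**2 + E*x) = -2*x + 6*E**2 - 2*E*x)
l(F, V) = 8*F
-l(-202, Z(3, 1)) = -8*(-202) = -1*(-1616) = 1616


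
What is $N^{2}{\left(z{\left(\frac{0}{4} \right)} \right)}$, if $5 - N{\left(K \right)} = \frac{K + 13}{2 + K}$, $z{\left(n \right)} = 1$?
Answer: $\frac{1}{9} \approx 0.11111$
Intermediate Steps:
$N{\left(K \right)} = 5 - \frac{13 + K}{2 + K}$ ($N{\left(K \right)} = 5 - \frac{K + 13}{2 + K} = 5 - \frac{13 + K}{2 + K}$)
$N^{2}{\left(z{\left(\frac{0}{4} \right)} \right)} = \left(\frac{-3 + 4 \cdot 1}{2 + 1}\right)^{2} = \left(\frac{-3 + 4}{3}\right)^{2} = \left(\frac{1}{3} \cdot 1\right)^{2} = \left(\frac{1}{3}\right)^{2} = \frac{1}{9}$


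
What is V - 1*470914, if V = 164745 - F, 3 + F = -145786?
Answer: -160380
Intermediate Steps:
F = -145789 (F = -3 - 145786 = -145789)
V = 310534 (V = 164745 - 1*(-145789) = 164745 + 145789 = 310534)
V - 1*470914 = 310534 - 1*470914 = 310534 - 470914 = -160380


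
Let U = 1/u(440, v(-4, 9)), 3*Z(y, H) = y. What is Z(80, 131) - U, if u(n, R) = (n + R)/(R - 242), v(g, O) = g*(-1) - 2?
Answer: 18040/663 ≈ 27.210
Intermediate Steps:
Z(y, H) = y/3
v(g, O) = -2 - g (v(g, O) = -g - 2 = -2 - g)
u(n, R) = (R + n)/(-242 + R)
U = -120/221 (U = 1/(((-2 - 1*(-4)) + 440)/(-242 + (-2 - 1*(-4)))) = 1/(((-2 + 4) + 440)/(-242 + (-2 + 4))) = 1/((2 + 440)/(-242 + 2)) = 1/(442/(-240)) = 1/(-1/240*442) = 1/(-221/120) = -120/221 ≈ -0.54299)
Z(80, 131) - U = (1/3)*80 - 1*(-120/221) = 80/3 + 120/221 = 18040/663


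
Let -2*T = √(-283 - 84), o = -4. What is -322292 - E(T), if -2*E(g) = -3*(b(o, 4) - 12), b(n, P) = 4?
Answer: -322280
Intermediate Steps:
T = -I*√367/2 (T = -√(-283 - 84)/2 = -I*√367/2 ≈ -9.5786*I)
E(g) = -12 (E(g) = -(-3)*(4 - 12)/2 = -(-3)*(-8)/2 = -½*24 = -12)
-322292 - E(T) = -322292 - 1*(-12) = -322292 + 12 = -322280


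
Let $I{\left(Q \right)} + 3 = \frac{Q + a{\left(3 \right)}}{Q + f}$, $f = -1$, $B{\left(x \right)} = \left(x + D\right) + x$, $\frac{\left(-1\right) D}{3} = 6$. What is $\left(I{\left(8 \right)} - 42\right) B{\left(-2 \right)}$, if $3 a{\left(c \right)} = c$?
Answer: $\frac{6732}{7} \approx 961.71$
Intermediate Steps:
$D = -18$ ($D = \left(-3\right) 6 = -18$)
$a{\left(c \right)} = \frac{c}{3}$
$B{\left(x \right)} = -18 + 2 x$ ($B{\left(x \right)} = \left(x - 18\right) + x = \left(-18 + x\right) + x = -18 + 2 x$)
$I{\left(Q \right)} = -3 + \frac{1 + Q}{-1 + Q}$ ($I{\left(Q \right)} = -3 + \frac{Q + \frac{1}{3} \cdot 3}{Q - 1} = -3 + \frac{Q + 1}{-1 + Q} = -3 + \frac{1 + Q}{-1 + Q}$)
$\left(I{\left(8 \right)} - 42\right) B{\left(-2 \right)} = \left(\frac{2 \left(2 - 8\right)}{-1 + 8} - 42\right) \left(-18 + 2 \left(-2\right)\right) = \left(\frac{2 \left(2 - 8\right)}{7} - 42\right) \left(-18 - 4\right) = \left(2 \cdot \frac{1}{7} \left(-6\right) - 42\right) \left(-22\right) = \left(- \frac{12}{7} - 42\right) \left(-22\right) = \left(- \frac{306}{7}\right) \left(-22\right) = \frac{6732}{7}$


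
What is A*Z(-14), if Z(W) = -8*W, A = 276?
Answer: 30912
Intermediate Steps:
A*Z(-14) = 276*(-8*(-14)) = 276*112 = 30912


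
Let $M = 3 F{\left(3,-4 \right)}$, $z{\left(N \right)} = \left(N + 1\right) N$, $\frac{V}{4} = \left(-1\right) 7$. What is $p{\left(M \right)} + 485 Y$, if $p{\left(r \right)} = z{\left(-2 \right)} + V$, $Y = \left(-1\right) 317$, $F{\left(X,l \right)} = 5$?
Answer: $-153771$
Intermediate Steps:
$V = -28$ ($V = 4 \left(\left(-1\right) 7\right) = 4 \left(-7\right) = -28$)
$z{\left(N \right)} = N \left(1 + N\right)$ ($z{\left(N \right)} = \left(1 + N\right) N = N \left(1 + N\right)$)
$M = 15$ ($M = 3 \cdot 5 = 15$)
$Y = -317$
$p{\left(r \right)} = -26$ ($p{\left(r \right)} = - 2 \left(1 - 2\right) - 28 = \left(-2\right) \left(-1\right) - 28 = 2 - 28 = -26$)
$p{\left(M \right)} + 485 Y = -26 + 485 \left(-317\right) = -26 - 153745 = -153771$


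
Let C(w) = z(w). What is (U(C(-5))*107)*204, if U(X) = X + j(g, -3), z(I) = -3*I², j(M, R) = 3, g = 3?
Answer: -1571616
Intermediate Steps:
C(w) = -3*w²
U(X) = 3 + X (U(X) = X + 3 = 3 + X)
(U(C(-5))*107)*204 = ((3 - 3*(-5)²)*107)*204 = ((3 - 3*25)*107)*204 = ((3 - 75)*107)*204 = -72*107*204 = -7704*204 = -1571616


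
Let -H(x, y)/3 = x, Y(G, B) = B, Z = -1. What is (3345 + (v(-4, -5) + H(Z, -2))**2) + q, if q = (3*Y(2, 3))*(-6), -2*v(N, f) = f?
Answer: 13285/4 ≈ 3321.3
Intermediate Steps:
v(N, f) = -f/2
H(x, y) = -3*x
q = -54 (q = (3*3)*(-6) = 9*(-6) = -54)
(3345 + (v(-4, -5) + H(Z, -2))**2) + q = (3345 + (-1/2*(-5) - 3*(-1))**2) - 54 = (3345 + (5/2 + 3)**2) - 54 = (3345 + (11/2)**2) - 54 = (3345 + 121/4) - 54 = 13501/4 - 54 = 13285/4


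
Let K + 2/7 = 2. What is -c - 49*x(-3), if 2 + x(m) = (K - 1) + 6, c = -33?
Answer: -198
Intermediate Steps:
K = 12/7 (K = -2/7 + 2 = 12/7 ≈ 1.7143)
x(m) = 33/7 (x(m) = -2 + ((12/7 - 1) + 6) = -2 + (5/7 + 6) = -2 + 47/7 = 33/7)
-c - 49*x(-3) = -1*(-33) - 49*33/7 = 33 - 231 = -198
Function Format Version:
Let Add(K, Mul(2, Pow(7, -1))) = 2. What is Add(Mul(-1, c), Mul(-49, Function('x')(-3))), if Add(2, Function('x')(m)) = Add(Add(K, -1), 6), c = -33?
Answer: -198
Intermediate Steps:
K = Rational(12, 7) (K = Add(Rational(-2, 7), 2) = Rational(12, 7) ≈ 1.7143)
Function('x')(m) = Rational(33, 7) (Function('x')(m) = Add(-2, Add(Add(Rational(12, 7), -1), 6)) = Add(-2, Add(Rational(5, 7), 6)) = Add(-2, Rational(47, 7)) = Rational(33, 7))
Add(Mul(-1, c), Mul(-49, Function('x')(-3))) = Add(Mul(-1, -33), Mul(-49, Rational(33, 7))) = Add(33, -231) = -198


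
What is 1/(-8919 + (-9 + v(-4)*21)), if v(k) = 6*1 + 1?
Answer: -1/8781 ≈ -0.00011388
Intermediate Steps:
v(k) = 7 (v(k) = 6 + 1 = 7)
1/(-8919 + (-9 + v(-4)*21)) = 1/(-8919 + (-9 + 7*21)) = 1/(-8919 + (-9 + 147)) = 1/(-8919 + 138) = 1/(-8781) = -1/8781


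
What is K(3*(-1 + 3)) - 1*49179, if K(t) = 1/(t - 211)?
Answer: -10081696/205 ≈ -49179.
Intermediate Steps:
K(t) = 1/(-211 + t)
K(3*(-1 + 3)) - 1*49179 = 1/(-211 + 3*(-1 + 3)) - 1*49179 = 1/(-211 + 3*2) - 49179 = 1/(-211 + 6) - 49179 = 1/(-205) - 49179 = -1/205 - 49179 = -10081696/205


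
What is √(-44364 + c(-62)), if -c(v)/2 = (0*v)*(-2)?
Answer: 2*I*√11091 ≈ 210.63*I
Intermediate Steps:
c(v) = 0 (c(v) = -2*0*v*(-2) = -0*(-2) = -2*0 = 0)
√(-44364 + c(-62)) = √(-44364 + 0) = √(-44364) = 2*I*√11091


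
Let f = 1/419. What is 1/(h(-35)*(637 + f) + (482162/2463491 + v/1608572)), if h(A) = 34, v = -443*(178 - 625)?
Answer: 1660372408192988/35961009719520884597 ≈ 4.6171e-5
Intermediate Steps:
v = 198021 (v = -443*(-447) = 198021)
f = 1/419 ≈ 0.0023866
1/(h(-35)*(637 + f) + (482162/2463491 + v/1608572)) = 1/(34*(637 + 1/419) + (482162/2463491 + 198021/1608572)) = 1/(34*(266904/419) + (482162*(1/2463491) + 198021*(1/1608572))) = 1/(9074736/419 + (482162/2463491 + 198021/1608572)) = 1/(9074736/419 + 1263415243975/3962702644852) = 1/(35961009719520884597/1660372408192988) = 1660372408192988/35961009719520884597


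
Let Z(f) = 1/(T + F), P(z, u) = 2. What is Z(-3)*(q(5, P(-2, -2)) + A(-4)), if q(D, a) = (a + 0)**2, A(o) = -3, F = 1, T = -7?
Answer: -1/6 ≈ -0.16667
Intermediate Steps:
q(D, a) = a**2
Z(f) = -1/6 (Z(f) = 1/(-7 + 1) = 1/(-6) = -1/6)
Z(-3)*(q(5, P(-2, -2)) + A(-4)) = -(2**2 - 3)/6 = -(4 - 3)/6 = -1/6*1 = -1/6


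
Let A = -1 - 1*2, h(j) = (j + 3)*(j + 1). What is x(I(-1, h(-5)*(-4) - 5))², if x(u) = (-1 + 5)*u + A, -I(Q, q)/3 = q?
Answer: 194481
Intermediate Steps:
h(j) = (1 + j)*(3 + j) (h(j) = (3 + j)*(1 + j) = (1 + j)*(3 + j))
I(Q, q) = -3*q
A = -3 (A = -1 - 2 = -3)
x(u) = -3 + 4*u (x(u) = (-1 + 5)*u - 3 = 4*u - 3 = -3 + 4*u)
x(I(-1, h(-5)*(-4) - 5))² = (-3 + 4*(-3*((3 + (-5)² + 4*(-5))*(-4) - 5)))² = (-3 + 4*(-3*((3 + 25 - 20)*(-4) - 5)))² = (-3 + 4*(-3*(8*(-4) - 5)))² = (-3 + 4*(-3*(-32 - 5)))² = (-3 + 4*(-3*(-37)))² = (-3 + 4*111)² = (-3 + 444)² = 441² = 194481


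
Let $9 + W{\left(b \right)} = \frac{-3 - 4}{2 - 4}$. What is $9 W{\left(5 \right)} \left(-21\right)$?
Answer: $\frac{2079}{2} \approx 1039.5$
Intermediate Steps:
$W{\left(b \right)} = - \frac{11}{2}$ ($W{\left(b \right)} = -9 + \frac{-3 - 4}{2 - 4} = -9 - \frac{7}{-2} = -9 - - \frac{7}{2} = -9 + \frac{7}{2} = - \frac{11}{2}$)
$9 W{\left(5 \right)} \left(-21\right) = 9 \left(- \frac{11}{2}\right) \left(-21\right) = \left(- \frac{99}{2}\right) \left(-21\right) = \frac{2079}{2}$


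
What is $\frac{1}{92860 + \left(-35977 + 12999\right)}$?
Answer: $\frac{1}{69882} \approx 1.431 \cdot 10^{-5}$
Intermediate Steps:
$\frac{1}{92860 + \left(-35977 + 12999\right)} = \frac{1}{92860 - 22978} = \frac{1}{69882}$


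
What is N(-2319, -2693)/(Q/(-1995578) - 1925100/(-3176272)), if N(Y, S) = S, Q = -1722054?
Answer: -2133697066050836/1163924888811 ≈ -1833.2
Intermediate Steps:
N(-2319, -2693)/(Q/(-1995578) - 1925100/(-3176272)) = -2693/(-1722054/(-1995578) - 1925100/(-3176272)) = -2693/(-1722054*(-1/1995578) - 1925100*(-1/3176272)) = -2693/(861027/997789 + 481275/794068) = -2693/1163924888811/792312315652 = -2693*792312315652/1163924888811 = -2133697066050836/1163924888811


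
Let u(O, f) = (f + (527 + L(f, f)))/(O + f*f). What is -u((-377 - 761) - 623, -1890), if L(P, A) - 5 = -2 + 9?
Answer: 1351/3570339 ≈ 0.00037840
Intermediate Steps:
L(P, A) = 12 (L(P, A) = 5 + (-2 + 9) = 5 + 7 = 12)
u(O, f) = (539 + f)/(O + f**2) (u(O, f) = (f + (527 + 12))/(O + f*f) = (f + 539)/(O + f**2) = (539 + f)/(O + f**2))
-u((-377 - 761) - 623, -1890) = -(539 - 1890)/(((-377 - 761) - 623) + (-1890)**2) = -(-1351)/((-1138 - 623) + 3572100) = -(-1351)/(-1761 + 3572100) = -(-1351)/3570339 = -1*(-1351/3570339) = 1351/3570339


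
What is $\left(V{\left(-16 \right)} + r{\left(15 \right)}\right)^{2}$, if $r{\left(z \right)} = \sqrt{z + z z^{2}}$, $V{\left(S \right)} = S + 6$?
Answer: $\left(-10 + \sqrt{3390}\right)^{2} \approx 2325.5$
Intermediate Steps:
$V{\left(S \right)} = 6 + S$
$r{\left(z \right)} = \sqrt{z + z^{3}}$
$\left(V{\left(-16 \right)} + r{\left(15 \right)}\right)^{2} = \left(\left(6 - 16\right) + \sqrt{15 + 15^{3}}\right)^{2} = \left(-10 + \sqrt{15 + 3375}\right)^{2} = \left(-10 + \sqrt{3390}\right)^{2}$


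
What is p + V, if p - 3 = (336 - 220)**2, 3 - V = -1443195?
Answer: 1456657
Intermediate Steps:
V = 1443198 (V = 3 - 1*(-1443195) = 3 + 1443195 = 1443198)
p = 13459 (p = 3 + (336 - 220)**2 = 3 + 116**2 = 3 + 13456 = 13459)
p + V = 13459 + 1443198 = 1456657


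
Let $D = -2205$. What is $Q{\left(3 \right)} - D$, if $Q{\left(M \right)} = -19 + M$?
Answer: $2189$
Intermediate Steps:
$Q{\left(3 \right)} - D = \left(-19 + 3\right) - -2205 = -16 + 2205 = 2189$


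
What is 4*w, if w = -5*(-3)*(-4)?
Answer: -240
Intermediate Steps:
w = -60 (w = 15*(-4) = -60)
4*w = 4*(-60) = -240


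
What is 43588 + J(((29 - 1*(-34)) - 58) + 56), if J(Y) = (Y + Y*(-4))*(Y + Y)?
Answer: 21262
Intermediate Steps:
J(Y) = -6*Y² (J(Y) = (Y - 4*Y)*(2*Y) = (-3*Y)*(2*Y) = -6*Y²)
43588 + J(((29 - 1*(-34)) - 58) + 56) = 43588 - 6*(((29 - 1*(-34)) - 58) + 56)² = 43588 - 6*(((29 + 34) - 58) + 56)² = 43588 - 6*((63 - 58) + 56)² = 43588 - 6*(5 + 56)² = 43588 - 6*61² = 43588 - 6*3721 = 43588 - 22326 = 21262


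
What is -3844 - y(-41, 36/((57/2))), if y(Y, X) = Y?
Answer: -3803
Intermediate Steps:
-3844 - y(-41, 36/((57/2))) = -3844 - 1*(-41) = -3844 + 41 = -3803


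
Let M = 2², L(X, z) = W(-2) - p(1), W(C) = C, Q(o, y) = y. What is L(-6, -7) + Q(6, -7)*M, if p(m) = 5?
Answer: -35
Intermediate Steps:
L(X, z) = -7 (L(X, z) = -2 - 1*5 = -2 - 5 = -7)
M = 4
L(-6, -7) + Q(6, -7)*M = -7 - 7*4 = -7 - 28 = -35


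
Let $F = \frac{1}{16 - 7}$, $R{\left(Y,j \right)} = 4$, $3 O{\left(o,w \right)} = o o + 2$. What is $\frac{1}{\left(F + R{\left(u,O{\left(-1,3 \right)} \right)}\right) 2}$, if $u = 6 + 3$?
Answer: $\frac{9}{74} \approx 0.12162$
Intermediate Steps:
$O{\left(o,w \right)} = \frac{2}{3} + \frac{o^{2}}{3}$ ($O{\left(o,w \right)} = \frac{o o + 2}{3} = \frac{o^{2} + 2}{3} = \frac{2 + o^{2}}{3} = \frac{2}{3} + \frac{o^{2}}{3}$)
$u = 9$
$F = \frac{1}{9} \approx 0.11111$
$\frac{1}{\left(F + R{\left(u,O{\left(-1,3 \right)} \right)}\right) 2} = \frac{1}{\left(\frac{1}{9} + 4\right) 2} = \frac{1}{\frac{37}{9} \cdot 2} = \frac{1}{\frac{74}{9}} = \frac{9}{74}$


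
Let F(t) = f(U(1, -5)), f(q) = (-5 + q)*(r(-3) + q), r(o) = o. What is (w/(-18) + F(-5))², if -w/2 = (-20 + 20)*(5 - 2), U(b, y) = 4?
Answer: 1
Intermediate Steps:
w = 0 (w = -2*(-20 + 20)*(5 - 2) = -0*3 = -2*0 = 0)
f(q) = (-5 + q)*(-3 + q)
F(t) = -1 (F(t) = 15 + 4² - 8*4 = 15 + 16 - 32 = -1)
(w/(-18) + F(-5))² = (0/(-18) - 1)² = (0*(-1/18) - 1)² = (0 - 1)² = (-1)² = 1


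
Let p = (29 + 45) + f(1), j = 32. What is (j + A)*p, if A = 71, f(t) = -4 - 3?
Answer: 6901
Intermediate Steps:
f(t) = -7
p = 67 (p = (29 + 45) - 7 = 74 - 7 = 67)
(j + A)*p = (32 + 71)*67 = 103*67 = 6901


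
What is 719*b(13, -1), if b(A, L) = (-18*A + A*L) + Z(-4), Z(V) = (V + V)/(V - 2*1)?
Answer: -529903/3 ≈ -1.7663e+5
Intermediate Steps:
Z(V) = 2*V/(-2 + V) (Z(V) = (2*V)/(V - 2) = (2*V)/(-2 + V) = 2*V/(-2 + V))
b(A, L) = 4/3 - 18*A + A*L (b(A, L) = (-18*A + A*L) + 2*(-4)/(-2 - 4) = (-18*A + A*L) + 2*(-4)/(-6) = (-18*A + A*L) + 2*(-4)*(-1/6) = (-18*A + A*L) + 4/3 = 4/3 - 18*A + A*L)
719*b(13, -1) = 719*(4/3 - 18*13 + 13*(-1)) = 719*(4/3 - 234 - 13) = 719*(-737/3) = -529903/3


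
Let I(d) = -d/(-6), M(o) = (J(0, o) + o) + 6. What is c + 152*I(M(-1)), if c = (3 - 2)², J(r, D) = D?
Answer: 307/3 ≈ 102.33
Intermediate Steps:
M(o) = 6 + 2*o (M(o) = (o + o) + 6 = 2*o + 6 = 6 + 2*o)
c = 1 (c = 1² = 1)
I(d) = d/6 (I(d) = -d*(-⅙) = d/6)
c + 152*I(M(-1)) = 1 + 152*((6 + 2*(-1))/6) = 1 + 152*((6 - 2)/6) = 1 + 152*((⅙)*4) = 1 + 152*(⅔) = 1 + 304/3 = 307/3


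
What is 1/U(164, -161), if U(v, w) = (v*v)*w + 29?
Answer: -1/4330227 ≈ -2.3093e-7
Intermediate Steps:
U(v, w) = 29 + w*v**2 (U(v, w) = v**2*w + 29 = w*v**2 + 29 = 29 + w*v**2)
1/U(164, -161) = 1/(29 - 161*164**2) = 1/(29 - 161*26896) = 1/(29 - 4330256) = 1/(-4330227) = -1/4330227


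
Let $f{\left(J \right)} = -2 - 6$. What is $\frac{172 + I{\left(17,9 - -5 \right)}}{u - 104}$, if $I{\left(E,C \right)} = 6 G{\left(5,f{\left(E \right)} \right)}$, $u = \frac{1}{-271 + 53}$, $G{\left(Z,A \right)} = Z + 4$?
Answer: $- \frac{49268}{22673} \approx -2.173$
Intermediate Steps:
$f{\left(J \right)} = -8$ ($f{\left(J \right)} = -2 - 6 = -8$)
$G{\left(Z,A \right)} = 4 + Z$
$u = - \frac{1}{218}$ ($u = \frac{1}{-218} = - \frac{1}{218} \approx -0.0045872$)
$I{\left(E,C \right)} = 54$ ($I{\left(E,C \right)} = 6 \left(4 + 5\right) = 6 \cdot 9 = 54$)
$\frac{172 + I{\left(17,9 - -5 \right)}}{u - 104} = \frac{172 + 54}{- \frac{1}{218} - 104} = \frac{226}{- \frac{22673}{218}} = 226 \left(- \frac{218}{22673}\right) = - \frac{49268}{22673}$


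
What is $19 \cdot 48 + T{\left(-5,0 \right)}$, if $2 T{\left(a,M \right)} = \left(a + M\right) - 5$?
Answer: $907$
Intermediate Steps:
$T{\left(a,M \right)} = - \frac{5}{2} + \frac{M}{2} + \frac{a}{2}$ ($T{\left(a,M \right)} = \frac{\left(a + M\right) - 5}{2} = \frac{\left(M + a\right) - 5}{2} = \frac{-5 + M + a}{2} = - \frac{5}{2} + \frac{M}{2} + \frac{a}{2}$)
$19 \cdot 48 + T{\left(-5,0 \right)} = 19 \cdot 48 + \left(- \frac{5}{2} + \frac{1}{2} \cdot 0 + \frac{1}{2} \left(-5\right)\right) = 912 - 5 = 907$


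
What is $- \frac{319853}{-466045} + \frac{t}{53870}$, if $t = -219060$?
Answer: $- \frac{8486133659}{2510584415} \approx -3.3801$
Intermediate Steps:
$- \frac{319853}{-466045} + \frac{t}{53870} = - \frac{319853}{-466045} - \frac{219060}{53870} = \left(-319853\right) \left(- \frac{1}{466045}\right) - \frac{21906}{5387} = \frac{319853}{466045} - \frac{21906}{5387} = - \frac{8486133659}{2510584415}$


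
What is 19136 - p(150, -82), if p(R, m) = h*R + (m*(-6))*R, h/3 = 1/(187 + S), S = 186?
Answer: -20390122/373 ≈ -54665.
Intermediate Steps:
h = 3/373 (h = 3/(187 + 186) = 3/373 ≈ 0.0080429)
p(R, m) = 3*R/373 - 6*R*m (p(R, m) = 3*R/373 + (m*(-6))*R = 3*R/373 + (-6*m)*R = 3*R/373 - 6*R*m)
19136 - p(150, -82) = 19136 - 3*150*(1 - 746*(-82))/373 = 19136 - 3*150*(1 + 61172)/373 = 19136 - 3*150*61173/373 = 19136 - 1*27527850/373 = 19136 - 27527850/373 = -20390122/373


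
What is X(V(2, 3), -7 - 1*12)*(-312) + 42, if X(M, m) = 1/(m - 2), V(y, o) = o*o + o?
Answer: 398/7 ≈ 56.857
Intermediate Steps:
V(y, o) = o + o² (V(y, o) = o² + o = o + o²)
X(M, m) = 1/(-2 + m)
X(V(2, 3), -7 - 1*12)*(-312) + 42 = -312/(-2 + (-7 - 1*12)) + 42 = -312/(-2 + (-7 - 12)) + 42 = -312/(-2 - 19) + 42 = -312/(-21) + 42 = -1/21*(-312) + 42 = 104/7 + 42 = 398/7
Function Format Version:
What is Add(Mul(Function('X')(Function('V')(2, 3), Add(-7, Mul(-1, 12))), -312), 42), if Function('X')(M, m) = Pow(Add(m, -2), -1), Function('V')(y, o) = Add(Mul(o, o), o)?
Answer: Rational(398, 7) ≈ 56.857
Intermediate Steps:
Function('V')(y, o) = Add(o, Pow(o, 2)) (Function('V')(y, o) = Add(Pow(o, 2), o) = Add(o, Pow(o, 2)))
Function('X')(M, m) = Pow(Add(-2, m), -1)
Add(Mul(Function('X')(Function('V')(2, 3), Add(-7, Mul(-1, 12))), -312), 42) = Add(Mul(Pow(Add(-2, Add(-7, Mul(-1, 12))), -1), -312), 42) = Add(Mul(Pow(Add(-2, Add(-7, -12)), -1), -312), 42) = Add(Mul(Pow(Add(-2, -19), -1), -312), 42) = Add(Mul(Pow(-21, -1), -312), 42) = Add(Mul(Rational(-1, 21), -312), 42) = Add(Rational(104, 7), 42) = Rational(398, 7)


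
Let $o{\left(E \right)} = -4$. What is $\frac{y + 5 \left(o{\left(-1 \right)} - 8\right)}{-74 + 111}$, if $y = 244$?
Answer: $\frac{184}{37} \approx 4.973$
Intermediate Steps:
$\frac{y + 5 \left(o{\left(-1 \right)} - 8\right)}{-74 + 111} = \frac{244 + 5 \left(-4 - 8\right)}{-74 + 111} = \frac{244 + 5 \left(-12\right)}{37} = \left(244 - 60\right) \frac{1}{37} = 184 \cdot \frac{1}{37} = \frac{184}{37}$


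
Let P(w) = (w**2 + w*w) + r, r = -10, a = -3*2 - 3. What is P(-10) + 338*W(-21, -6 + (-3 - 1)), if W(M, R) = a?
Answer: -2852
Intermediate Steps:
a = -9 (a = -6 - 3 = -9)
W(M, R) = -9
P(w) = -10 + 2*w**2 (P(w) = (w**2 + w*w) - 10 = (w**2 + w**2) - 10 = 2*w**2 - 10 = -10 + 2*w**2)
P(-10) + 338*W(-21, -6 + (-3 - 1)) = (-10 + 2*(-10)**2) + 338*(-9) = (-10 + 2*100) - 3042 = (-10 + 200) - 3042 = 190 - 3042 = -2852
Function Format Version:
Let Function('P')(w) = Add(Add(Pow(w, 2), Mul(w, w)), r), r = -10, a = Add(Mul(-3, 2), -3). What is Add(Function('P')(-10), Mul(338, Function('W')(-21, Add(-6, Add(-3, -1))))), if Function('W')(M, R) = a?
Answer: -2852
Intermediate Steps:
a = -9 (a = Add(-6, -3) = -9)
Function('W')(M, R) = -9
Function('P')(w) = Add(-10, Mul(2, Pow(w, 2))) (Function('P')(w) = Add(Add(Pow(w, 2), Mul(w, w)), -10) = Add(Add(Pow(w, 2), Pow(w, 2)), -10) = Add(Mul(2, Pow(w, 2)), -10) = Add(-10, Mul(2, Pow(w, 2))))
Add(Function('P')(-10), Mul(338, Function('W')(-21, Add(-6, Add(-3, -1))))) = Add(Add(-10, Mul(2, Pow(-10, 2))), Mul(338, -9)) = Add(Add(-10, Mul(2, 100)), -3042) = Add(Add(-10, 200), -3042) = Add(190, -3042) = -2852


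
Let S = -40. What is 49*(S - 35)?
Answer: -3675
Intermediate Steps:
49*(S - 35) = 49*(-40 - 35) = 49*(-75) = -3675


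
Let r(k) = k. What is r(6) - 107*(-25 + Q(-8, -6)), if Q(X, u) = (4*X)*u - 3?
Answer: -17542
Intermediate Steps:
Q(X, u) = -3 + 4*X*u (Q(X, u) = 4*X*u - 3 = -3 + 4*X*u)
r(6) - 107*(-25 + Q(-8, -6)) = 6 - 107*(-25 + (-3 + 4*(-8)*(-6))) = 6 - 107*(-25 + (-3 + 192)) = 6 - 107*(-25 + 189) = 6 - 107*164 = 6 - 17548 = -17542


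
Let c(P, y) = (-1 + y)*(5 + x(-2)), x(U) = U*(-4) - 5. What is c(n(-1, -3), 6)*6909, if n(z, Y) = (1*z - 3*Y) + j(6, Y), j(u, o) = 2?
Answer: 276360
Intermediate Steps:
n(z, Y) = 2 + z - 3*Y (n(z, Y) = (1*z - 3*Y) + 2 = (z - 3*Y) + 2 = 2 + z - 3*Y)
x(U) = -5 - 4*U (x(U) = -4*U - 5 = -5 - 4*U)
c(P, y) = -8 + 8*y (c(P, y) = (-1 + y)*(5 + (-5 - 4*(-2))) = (-1 + y)*(5 + (-5 + 8)) = (-1 + y)*(5 + 3) = (-1 + y)*8 = -8 + 8*y)
c(n(-1, -3), 6)*6909 = (-8 + 8*6)*6909 = (-8 + 48)*6909 = 40*6909 = 276360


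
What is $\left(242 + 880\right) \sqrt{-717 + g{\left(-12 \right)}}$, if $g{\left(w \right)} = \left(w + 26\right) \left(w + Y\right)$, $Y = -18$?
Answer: $1122 i \sqrt{1137} \approx 37833.0 i$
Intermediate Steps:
$g{\left(w \right)} = \left(-18 + w\right) \left(26 + w\right)$ ($g{\left(w \right)} = \left(w + 26\right) \left(w - 18\right) = \left(26 + w\right) \left(-18 + w\right) = \left(-18 + w\right) \left(26 + w\right)$)
$\left(242 + 880\right) \sqrt{-717 + g{\left(-12 \right)}} = \left(242 + 880\right) \sqrt{-717 + \left(-468 + \left(-12\right)^{2} + 8 \left(-12\right)\right)} = 1122 \sqrt{-717 - 420} = 1122 \sqrt{-1137} = 1122 i \sqrt{1137}$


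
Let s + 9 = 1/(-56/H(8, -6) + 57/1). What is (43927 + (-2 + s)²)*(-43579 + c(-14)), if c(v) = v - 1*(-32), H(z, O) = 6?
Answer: -39236617766003/20449 ≈ -1.9188e+9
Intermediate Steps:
c(v) = 32 + v (c(v) = v + 32 = 32 + v)
s = -1284/143 (s = -9 + 1/(-56/6 + 57/1) = -9 + 1/(-56*⅙ + 57*1) = -9 + 1/(-28/3 + 57) = -9 + 1/(143/3) = -9 + 3/143 = -1284/143 ≈ -8.9790)
(43927 + (-2 + s)²)*(-43579 + c(-14)) = (43927 + (-2 - 1284/143)²)*(-43579 + (32 - 14)) = (43927 + (-1570/143)²)*(-43579 + 18) = (43927 + 2464900/20449)*(-43561) = (900728123/20449)*(-43561) = -39236617766003/20449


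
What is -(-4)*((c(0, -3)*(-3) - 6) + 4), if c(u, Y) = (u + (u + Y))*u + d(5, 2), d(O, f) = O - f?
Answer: -44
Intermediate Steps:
c(u, Y) = 3 + u*(Y + 2*u) (c(u, Y) = (u + (u + Y))*u + (5 - 1*2) = (u + (Y + u))*u + (5 - 2) = (Y + 2*u)*u + 3 = u*(Y + 2*u) + 3 = 3 + u*(Y + 2*u))
-(-4)*((c(0, -3)*(-3) - 6) + 4) = -(-4)*(((3 + 2*0² - 3*0)*(-3) - 6) + 4) = -(-4)*(((3 + 2*0 + 0)*(-3) - 6) + 4) = -(-4)*(((3 + 0 + 0)*(-3) - 6) + 4) = -(-4)*((3*(-3) - 6) + 4) = -(-4)*((-9 - 6) + 4) = -(-4)*(-15 + 4) = -(-4)*(-11) = -1*44 = -44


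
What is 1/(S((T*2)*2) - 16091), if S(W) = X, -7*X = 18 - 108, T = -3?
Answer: -7/112547 ≈ -6.2196e-5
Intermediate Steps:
X = 90/7 (X = -(18 - 108)/7 = -⅐*(-90) = 90/7 ≈ 12.857)
S(W) = 90/7
1/(S((T*2)*2) - 16091) = 1/(90/7 - 16091) = 1/(-112547/7) = -7/112547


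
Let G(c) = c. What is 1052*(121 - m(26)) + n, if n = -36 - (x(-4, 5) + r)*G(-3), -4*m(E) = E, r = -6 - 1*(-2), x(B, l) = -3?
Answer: 134073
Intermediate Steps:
r = -4 (r = -6 + 2 = -4)
m(E) = -E/4
n = -57 (n = -36 - (-3 - 4)*(-3) = -36 - (-7)*(-3) = -36 - 1*21 = -36 - 21 = -57)
1052*(121 - m(26)) + n = 1052*(121 - (-1)*26/4) - 57 = 1052*(121 - 1*(-13/2)) - 57 = 1052*(121 + 13/2) - 57 = 1052*(255/2) - 57 = 134130 - 57 = 134073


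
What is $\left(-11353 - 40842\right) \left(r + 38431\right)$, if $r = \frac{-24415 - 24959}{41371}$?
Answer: $- \frac{7543978355615}{3761} \approx -2.0058 \cdot 10^{9}$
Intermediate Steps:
$r = - \frac{49374}{41371}$ ($r = \left(-24415 - 24959\right) \frac{1}{41371} = \left(-49374\right) \frac{1}{41371} = - \frac{49374}{41371} \approx -1.1934$)
$\left(-11353 - 40842\right) \left(r + 38431\right) = \left(-11353 - 40842\right) \left(- \frac{49374}{41371} + 38431\right) = \left(-52195\right) \frac{1589879527}{41371} = - \frac{7543978355615}{3761}$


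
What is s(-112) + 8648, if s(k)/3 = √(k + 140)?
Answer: 8648 + 6*√7 ≈ 8663.9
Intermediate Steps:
s(k) = 3*√(140 + k) (s(k) = 3*√(k + 140) = 3*√(140 + k))
s(-112) + 8648 = 3*√(140 - 112) + 8648 = 3*√28 + 8648 = 3*(2*√7) + 8648 = 6*√7 + 8648 = 8648 + 6*√7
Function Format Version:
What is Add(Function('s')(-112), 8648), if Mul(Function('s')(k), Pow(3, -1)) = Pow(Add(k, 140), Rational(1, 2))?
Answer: Add(8648, Mul(6, Pow(7, Rational(1, 2)))) ≈ 8663.9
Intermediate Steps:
Function('s')(k) = Mul(3, Pow(Add(140, k), Rational(1, 2))) (Function('s')(k) = Mul(3, Pow(Add(k, 140), Rational(1, 2))) = Mul(3, Pow(Add(140, k), Rational(1, 2))))
Add(Function('s')(-112), 8648) = Add(Mul(3, Pow(Add(140, -112), Rational(1, 2))), 8648) = Add(Mul(3, Pow(28, Rational(1, 2))), 8648) = Add(Mul(3, Mul(2, Pow(7, Rational(1, 2)))), 8648) = Add(Mul(6, Pow(7, Rational(1, 2))), 8648) = Add(8648, Mul(6, Pow(7, Rational(1, 2))))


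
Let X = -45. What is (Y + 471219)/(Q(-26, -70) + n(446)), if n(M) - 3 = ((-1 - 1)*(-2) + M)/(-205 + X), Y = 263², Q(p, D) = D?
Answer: -675485/86 ≈ -7854.5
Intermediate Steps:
Y = 69169
n(M) = 373/125 - M/250 (n(M) = 3 + ((-1 - 1)*(-2) + M)/(-205 - 45) = 3 + (-2*(-2) + M)/(-250) = 3 + (4 + M)*(-1/250) = 3 + (-2/125 - M/250) = 373/125 - M/250)
(Y + 471219)/(Q(-26, -70) + n(446)) = (69169 + 471219)/(-70 + (373/125 - 1/250*446)) = 540388/(-70 + (373/125 - 223/125)) = 540388/(-70 + 6/5) = 540388/(-344/5) = 540388*(-5/344) = -675485/86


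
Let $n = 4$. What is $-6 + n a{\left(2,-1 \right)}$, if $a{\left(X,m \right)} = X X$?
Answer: $10$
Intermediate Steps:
$a{\left(X,m \right)} = X^{2}$
$-6 + n a{\left(2,-1 \right)} = -6 + 4 \cdot 2^{2} = -6 + 4 \cdot 4 = -6 + 16 = 10$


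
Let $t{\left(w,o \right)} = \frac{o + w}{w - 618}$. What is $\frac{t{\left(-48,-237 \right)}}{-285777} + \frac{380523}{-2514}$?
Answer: $- \frac{2011777365266}{13291202493} \approx -151.36$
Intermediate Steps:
$t{\left(w,o \right)} = \frac{o + w}{-618 + w}$
$\frac{t{\left(-48,-237 \right)}}{-285777} + \frac{380523}{-2514} = \frac{\frac{1}{-618 - 48} \left(-237 - 48\right)}{-285777} + \frac{380523}{-2514} = \frac{1}{-666} \left(-285\right) \left(- \frac{1}{285777}\right) + 380523 \left(- \frac{1}{2514}\right) = \left(- \frac{1}{666}\right) \left(-285\right) \left(- \frac{1}{285777}\right) - \frac{126841}{838} = \frac{95}{222} \left(- \frac{1}{285777}\right) - \frac{126841}{838} = - \frac{95}{63442494} - \frac{126841}{838} = - \frac{2011777365266}{13291202493}$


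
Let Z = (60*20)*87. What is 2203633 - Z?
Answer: 2099233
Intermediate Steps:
Z = 104400 (Z = 1200*87 = 104400)
2203633 - Z = 2203633 - 1*104400 = 2203633 - 104400 = 2099233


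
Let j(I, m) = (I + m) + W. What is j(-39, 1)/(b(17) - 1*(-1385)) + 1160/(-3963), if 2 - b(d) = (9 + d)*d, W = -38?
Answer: -465796/1248345 ≈ -0.37313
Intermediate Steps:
b(d) = 2 - d*(9 + d) (b(d) = 2 - (9 + d)*d = 2 - d*(9 + d))
j(I, m) = -38 + I + m (j(I, m) = (I + m) - 38 = -38 + I + m)
j(-39, 1)/(b(17) - 1*(-1385)) + 1160/(-3963) = (-38 - 39 + 1)/((2 - 1*17² - 9*17) - 1*(-1385)) + 1160/(-3963) = -76/((2 - 1*289 - 153) + 1385) + 1160*(-1/3963) = -76/((2 - 289 - 153) + 1385) - 1160/3963 = -76/(-440 + 1385) - 1160/3963 = -76/945 - 1160/3963 = -465796/1248345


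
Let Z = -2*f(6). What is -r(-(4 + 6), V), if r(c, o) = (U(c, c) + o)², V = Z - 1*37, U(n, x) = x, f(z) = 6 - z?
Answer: -2209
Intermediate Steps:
Z = 0 (Z = -2*(6 - 1*6) = -2*(6 - 6) = -2*0 = 0)
V = -37 (V = 0 - 1*37 = 0 - 37 = -37)
r(c, o) = (c + o)²
-r(-(4 + 6), V) = -(-(4 + 6) - 37)² = -(-1*10 - 37)² = -(-10 - 37)² = -1*(-47)² = -1*2209 = -2209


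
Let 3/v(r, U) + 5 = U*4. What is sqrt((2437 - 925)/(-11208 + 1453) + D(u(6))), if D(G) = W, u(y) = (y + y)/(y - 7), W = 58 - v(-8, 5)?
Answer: 23*sqrt(10369565)/9755 ≈ 7.5924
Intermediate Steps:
v(r, U) = 3/(-5 + 4*U) (v(r, U) = 3/(-5 + U*4) = 3/(-5 + 4*U))
W = 289/5 (W = 58 - 3/(-5 + 4*5) = 58 - 3/(-5 + 20) = 58 - 3/15 = 58 - 1*1/5 = 58 - 1/5 = 289/5 ≈ 57.800)
u(y) = 2*y/(-7 + y) (u(y) = (2*y)/(-7 + y) = 2*y/(-7 + y))
D(G) = 289/5
sqrt((2437 - 925)/(-11208 + 1453) + D(u(6))) = sqrt((2437 - 925)/(-11208 + 1453) + 289/5) = sqrt(1512/(-9755) + 289/5) = sqrt(1512*(-1/9755) + 289/5) = sqrt(-1512/9755 + 289/5) = sqrt(562327/9755) = 23*sqrt(10369565)/9755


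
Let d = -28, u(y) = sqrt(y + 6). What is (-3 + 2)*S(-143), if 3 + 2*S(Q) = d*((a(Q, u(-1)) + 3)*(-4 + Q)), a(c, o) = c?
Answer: 576243/2 ≈ 2.8812e+5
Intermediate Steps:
u(y) = sqrt(6 + y)
S(Q) = -3/2 - 14*(-4 + Q)*(3 + Q) (S(Q) = -3/2 + (-28*(Q + 3)*(-4 + Q))/2 = -3/2 + (-28*(3 + Q)*(-4 + Q))/2 = -3/2 + (-28*(-4 + Q)*(3 + Q))/2 = -3/2 - 14*(-4 + Q)*(3 + Q))
(-3 + 2)*S(-143) = (-3 + 2)*(333/2 - 14*(-143)**2 + 14*(-143)) = -(333/2 - 14*20449 - 2002) = -(333/2 - 286286 - 2002) = -1*(-576243/2) = 576243/2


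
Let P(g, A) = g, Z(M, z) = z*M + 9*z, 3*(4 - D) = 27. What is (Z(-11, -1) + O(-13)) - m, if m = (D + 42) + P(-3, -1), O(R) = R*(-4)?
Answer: 20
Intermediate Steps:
D = -5 (D = 4 - ⅓*27 = 4 - 9 = -5)
O(R) = -4*R
Z(M, z) = 9*z + M*z (Z(M, z) = M*z + 9*z = 9*z + M*z)
m = 34 (m = (-5 + 42) - 3 = 37 - 3 = 34)
(Z(-11, -1) + O(-13)) - m = (-(9 - 11) - 4*(-13)) - 1*34 = (-1*(-2) + 52) - 34 = (2 + 52) - 34 = 54 - 34 = 20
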